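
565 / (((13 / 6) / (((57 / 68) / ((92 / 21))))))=2028915 / 40664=49.89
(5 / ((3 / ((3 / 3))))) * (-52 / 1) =-260 / 3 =-86.67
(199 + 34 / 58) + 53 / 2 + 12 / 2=13461 / 58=232.09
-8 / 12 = -2 / 3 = -0.67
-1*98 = -98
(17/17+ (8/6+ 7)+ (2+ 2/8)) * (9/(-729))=-139/972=-0.14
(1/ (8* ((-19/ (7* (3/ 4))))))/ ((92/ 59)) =-1239/ 55936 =-0.02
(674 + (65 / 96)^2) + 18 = 6381697 / 9216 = 692.46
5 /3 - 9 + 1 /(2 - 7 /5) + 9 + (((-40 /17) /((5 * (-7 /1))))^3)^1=16853126 /5055477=3.33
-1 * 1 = -1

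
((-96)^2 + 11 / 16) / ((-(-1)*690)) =147467 / 11040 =13.36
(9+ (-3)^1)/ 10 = 3/ 5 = 0.60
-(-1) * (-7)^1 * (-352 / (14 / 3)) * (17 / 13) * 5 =44880 / 13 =3452.31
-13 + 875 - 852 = 10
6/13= 0.46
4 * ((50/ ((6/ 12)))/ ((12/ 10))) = 1000/ 3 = 333.33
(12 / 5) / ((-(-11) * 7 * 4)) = 3 / 385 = 0.01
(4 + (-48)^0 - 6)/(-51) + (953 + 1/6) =953.19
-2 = -2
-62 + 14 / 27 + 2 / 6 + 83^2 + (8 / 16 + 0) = 368731 / 54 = 6828.35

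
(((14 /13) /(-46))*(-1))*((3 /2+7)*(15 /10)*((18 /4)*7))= 9.40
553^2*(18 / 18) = 305809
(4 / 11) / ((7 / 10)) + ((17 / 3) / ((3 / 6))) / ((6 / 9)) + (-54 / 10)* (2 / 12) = 12797 / 770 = 16.62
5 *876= 4380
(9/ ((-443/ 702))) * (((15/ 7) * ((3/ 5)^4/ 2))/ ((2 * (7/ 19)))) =-14585103/ 5426750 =-2.69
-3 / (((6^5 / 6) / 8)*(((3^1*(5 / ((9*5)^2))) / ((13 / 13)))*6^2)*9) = -5 / 648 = -0.01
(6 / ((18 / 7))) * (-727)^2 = 3699703 / 3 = 1233234.33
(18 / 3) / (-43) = -6 / 43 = -0.14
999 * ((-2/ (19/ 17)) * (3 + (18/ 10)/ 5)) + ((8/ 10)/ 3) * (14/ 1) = -8554112/ 1425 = -6002.89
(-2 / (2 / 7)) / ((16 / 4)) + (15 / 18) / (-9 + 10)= -11 / 12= -0.92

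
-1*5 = -5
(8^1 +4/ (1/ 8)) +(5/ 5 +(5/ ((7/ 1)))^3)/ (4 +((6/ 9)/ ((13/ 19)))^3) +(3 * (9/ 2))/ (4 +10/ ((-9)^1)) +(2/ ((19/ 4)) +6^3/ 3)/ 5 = 7355316218387/ 123755353540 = 59.43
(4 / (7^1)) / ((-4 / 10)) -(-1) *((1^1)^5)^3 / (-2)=-27 / 14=-1.93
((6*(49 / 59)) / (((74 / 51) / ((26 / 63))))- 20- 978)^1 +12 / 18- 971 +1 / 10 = -128806781 / 65490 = -1966.82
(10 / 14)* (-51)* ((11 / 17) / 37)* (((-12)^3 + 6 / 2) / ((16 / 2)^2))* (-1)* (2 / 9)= -3.82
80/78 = 40/39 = 1.03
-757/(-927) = 757/927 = 0.82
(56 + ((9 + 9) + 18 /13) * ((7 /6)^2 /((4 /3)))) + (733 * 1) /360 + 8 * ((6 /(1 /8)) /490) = 18026443 /229320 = 78.61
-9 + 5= -4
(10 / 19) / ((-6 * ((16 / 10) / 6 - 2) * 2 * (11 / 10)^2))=625 / 29887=0.02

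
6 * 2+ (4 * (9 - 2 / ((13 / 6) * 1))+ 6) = 654 / 13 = 50.31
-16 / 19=-0.84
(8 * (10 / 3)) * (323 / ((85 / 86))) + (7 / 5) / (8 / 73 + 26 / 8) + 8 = 42786724 / 4905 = 8723.08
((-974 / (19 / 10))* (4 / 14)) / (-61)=19480 / 8113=2.40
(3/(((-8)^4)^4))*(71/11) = 213/3096224743817216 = 0.00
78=78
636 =636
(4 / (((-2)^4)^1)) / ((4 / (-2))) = -1 / 8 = -0.12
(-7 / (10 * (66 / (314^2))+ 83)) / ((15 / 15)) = -172543 / 2046032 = -0.08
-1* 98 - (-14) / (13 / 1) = -1260 / 13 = -96.92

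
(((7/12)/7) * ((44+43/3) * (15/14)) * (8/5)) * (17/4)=425/12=35.42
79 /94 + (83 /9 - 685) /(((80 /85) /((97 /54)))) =-235533047 /182736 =-1288.93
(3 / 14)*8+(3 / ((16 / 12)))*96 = 1524 / 7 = 217.71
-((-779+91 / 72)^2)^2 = -9832388777337952081 / 26873856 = -365871900829.49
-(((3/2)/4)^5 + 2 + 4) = -6.01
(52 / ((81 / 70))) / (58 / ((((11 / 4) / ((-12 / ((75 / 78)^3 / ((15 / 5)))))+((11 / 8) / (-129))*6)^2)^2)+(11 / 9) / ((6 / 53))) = 61752743901699416431984031049136 / 263633994873297241249264608477051537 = 0.00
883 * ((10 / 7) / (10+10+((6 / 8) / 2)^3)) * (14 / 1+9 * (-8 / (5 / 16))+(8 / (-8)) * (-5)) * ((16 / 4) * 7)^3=-2997172240384 / 10267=-291922883.06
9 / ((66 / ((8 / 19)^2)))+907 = 3601793 / 3971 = 907.02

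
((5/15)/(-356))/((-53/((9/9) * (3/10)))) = 1/188680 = 0.00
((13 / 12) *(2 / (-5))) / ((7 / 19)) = -247 / 210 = -1.18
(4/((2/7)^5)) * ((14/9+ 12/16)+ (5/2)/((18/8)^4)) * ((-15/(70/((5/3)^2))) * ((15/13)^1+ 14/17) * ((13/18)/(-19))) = 87068723525/385471872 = 225.88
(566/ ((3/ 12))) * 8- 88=18024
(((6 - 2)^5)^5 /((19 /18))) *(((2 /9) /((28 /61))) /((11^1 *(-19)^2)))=68679894317400064 /528143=130040338161.07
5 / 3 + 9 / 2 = 37 / 6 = 6.17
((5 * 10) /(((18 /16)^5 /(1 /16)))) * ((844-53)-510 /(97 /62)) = 4618956800 /5727753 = 806.42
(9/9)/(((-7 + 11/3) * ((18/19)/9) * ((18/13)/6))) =-247/20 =-12.35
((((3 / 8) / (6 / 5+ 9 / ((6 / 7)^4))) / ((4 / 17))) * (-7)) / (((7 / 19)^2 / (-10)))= 243675 / 5299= 45.99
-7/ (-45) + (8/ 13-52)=-29969/ 585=-51.23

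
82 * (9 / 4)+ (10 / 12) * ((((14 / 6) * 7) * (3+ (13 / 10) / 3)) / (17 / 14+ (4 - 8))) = 176614 / 1053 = 167.72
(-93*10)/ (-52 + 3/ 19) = 3534/ 197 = 17.94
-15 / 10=-3 / 2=-1.50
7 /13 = 0.54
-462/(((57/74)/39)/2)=-888888/19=-46783.58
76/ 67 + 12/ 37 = 3616/ 2479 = 1.46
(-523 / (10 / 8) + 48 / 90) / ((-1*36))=1567 / 135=11.61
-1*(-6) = 6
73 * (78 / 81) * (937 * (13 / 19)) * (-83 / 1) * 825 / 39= -40592573450 / 513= -79127823.49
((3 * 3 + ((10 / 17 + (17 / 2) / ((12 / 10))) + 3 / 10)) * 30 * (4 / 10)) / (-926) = -17311 / 78710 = -0.22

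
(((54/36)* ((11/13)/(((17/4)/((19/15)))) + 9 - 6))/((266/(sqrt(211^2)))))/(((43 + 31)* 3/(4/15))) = 2274791/489393450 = 0.00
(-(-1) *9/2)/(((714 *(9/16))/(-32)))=-128/357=-0.36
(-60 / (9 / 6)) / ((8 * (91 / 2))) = -10 / 91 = -0.11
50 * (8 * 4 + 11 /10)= 1655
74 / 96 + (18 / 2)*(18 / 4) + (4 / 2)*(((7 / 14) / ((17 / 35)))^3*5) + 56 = 108.18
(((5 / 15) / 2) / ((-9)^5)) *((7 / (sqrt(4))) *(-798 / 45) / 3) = 931 / 15943230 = 0.00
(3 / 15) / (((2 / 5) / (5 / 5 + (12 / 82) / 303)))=4143 / 8282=0.50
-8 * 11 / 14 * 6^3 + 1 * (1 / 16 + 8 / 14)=-151993 / 112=-1357.08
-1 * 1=-1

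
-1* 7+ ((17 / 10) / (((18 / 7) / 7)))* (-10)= -959 / 18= -53.28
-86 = -86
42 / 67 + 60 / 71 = 7002 / 4757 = 1.47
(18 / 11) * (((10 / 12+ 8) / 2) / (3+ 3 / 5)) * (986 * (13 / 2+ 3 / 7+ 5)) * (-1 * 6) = -21817715 / 154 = -141673.47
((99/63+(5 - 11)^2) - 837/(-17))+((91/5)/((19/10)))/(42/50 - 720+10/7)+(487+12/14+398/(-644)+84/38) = 327292654481/567976766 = 576.24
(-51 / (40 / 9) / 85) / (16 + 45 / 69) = -621 / 76600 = -0.01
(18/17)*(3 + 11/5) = 468/85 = 5.51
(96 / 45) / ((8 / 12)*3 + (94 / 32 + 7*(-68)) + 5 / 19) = -9728 / 2146845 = -0.00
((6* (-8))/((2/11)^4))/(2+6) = -43923/8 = -5490.38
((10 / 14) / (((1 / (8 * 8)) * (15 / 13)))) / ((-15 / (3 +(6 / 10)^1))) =-1664 / 175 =-9.51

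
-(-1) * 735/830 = 147/166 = 0.89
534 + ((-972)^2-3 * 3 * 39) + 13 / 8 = 7559749 / 8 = 944968.62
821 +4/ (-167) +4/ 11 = 1508801/ 1837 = 821.34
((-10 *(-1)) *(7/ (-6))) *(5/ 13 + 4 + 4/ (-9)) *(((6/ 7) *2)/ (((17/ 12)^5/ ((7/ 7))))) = -254914560/ 18458141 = -13.81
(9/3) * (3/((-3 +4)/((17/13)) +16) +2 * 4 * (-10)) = -22749/95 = -239.46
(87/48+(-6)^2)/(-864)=-605/13824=-0.04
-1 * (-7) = 7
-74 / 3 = -24.67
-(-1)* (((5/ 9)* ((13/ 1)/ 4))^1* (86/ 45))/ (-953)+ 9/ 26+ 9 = 9375316/ 1003509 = 9.34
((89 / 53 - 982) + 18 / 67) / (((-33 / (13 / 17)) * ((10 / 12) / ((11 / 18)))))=1005381 / 60367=16.65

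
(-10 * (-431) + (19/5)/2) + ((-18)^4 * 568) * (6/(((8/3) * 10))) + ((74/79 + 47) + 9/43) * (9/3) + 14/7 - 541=13419850.14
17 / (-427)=-17 / 427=-0.04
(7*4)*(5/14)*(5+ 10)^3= 33750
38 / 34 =1.12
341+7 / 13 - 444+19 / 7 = -9077 / 91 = -99.75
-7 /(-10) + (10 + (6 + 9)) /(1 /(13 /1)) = 3257 /10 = 325.70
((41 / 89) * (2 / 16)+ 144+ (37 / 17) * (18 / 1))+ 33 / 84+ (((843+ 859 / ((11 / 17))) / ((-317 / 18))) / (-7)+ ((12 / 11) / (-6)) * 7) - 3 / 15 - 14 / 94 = 13859062041673 / 69429935960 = 199.61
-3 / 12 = -1 / 4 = -0.25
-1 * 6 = -6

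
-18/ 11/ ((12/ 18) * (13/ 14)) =-2.64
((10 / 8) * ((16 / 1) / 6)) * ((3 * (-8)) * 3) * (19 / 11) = -4560 / 11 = -414.55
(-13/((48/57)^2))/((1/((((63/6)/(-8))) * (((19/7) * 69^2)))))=1273572261/4096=310930.73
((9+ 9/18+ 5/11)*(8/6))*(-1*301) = -43946/11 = -3995.09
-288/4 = -72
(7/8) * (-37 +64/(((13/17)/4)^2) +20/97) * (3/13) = 590155251/1704872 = 346.16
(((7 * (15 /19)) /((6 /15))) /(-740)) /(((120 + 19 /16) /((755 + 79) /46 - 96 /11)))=-71370 /49266943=-0.00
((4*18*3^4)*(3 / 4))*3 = 13122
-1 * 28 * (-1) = 28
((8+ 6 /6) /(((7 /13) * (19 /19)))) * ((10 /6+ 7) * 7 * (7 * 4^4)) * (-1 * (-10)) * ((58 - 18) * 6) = 4361011200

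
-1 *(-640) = 640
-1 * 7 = -7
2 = 2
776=776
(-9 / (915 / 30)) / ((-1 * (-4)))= -9 / 122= -0.07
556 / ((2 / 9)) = 2502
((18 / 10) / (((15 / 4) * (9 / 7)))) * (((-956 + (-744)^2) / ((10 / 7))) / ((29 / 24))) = 119509.72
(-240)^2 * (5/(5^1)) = 57600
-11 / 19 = -0.58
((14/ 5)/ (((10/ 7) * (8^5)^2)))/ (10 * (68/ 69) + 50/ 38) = 64239/ 393123725312000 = 0.00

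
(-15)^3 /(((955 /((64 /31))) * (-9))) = 4800 /5921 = 0.81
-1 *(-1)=1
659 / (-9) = -659 / 9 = -73.22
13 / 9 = 1.44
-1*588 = -588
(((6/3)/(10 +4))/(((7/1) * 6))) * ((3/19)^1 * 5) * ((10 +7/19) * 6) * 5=14775/17689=0.84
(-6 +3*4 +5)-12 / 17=175 / 17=10.29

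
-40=-40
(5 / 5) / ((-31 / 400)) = -12.90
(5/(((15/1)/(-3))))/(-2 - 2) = 1/4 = 0.25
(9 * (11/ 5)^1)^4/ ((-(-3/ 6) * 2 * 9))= 10673289/ 625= 17077.26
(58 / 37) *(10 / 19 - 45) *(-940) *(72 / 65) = 51030720 / 703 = 72589.93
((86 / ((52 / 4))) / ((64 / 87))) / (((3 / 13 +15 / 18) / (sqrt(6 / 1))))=11223 * sqrt(6) / 1328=20.70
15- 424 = -409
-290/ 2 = -145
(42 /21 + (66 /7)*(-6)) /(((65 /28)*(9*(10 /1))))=-764 /2925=-0.26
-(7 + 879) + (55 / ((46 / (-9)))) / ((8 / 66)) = -179359 / 184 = -974.78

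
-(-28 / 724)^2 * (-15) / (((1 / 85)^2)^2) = 38367459375 / 32761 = 1171132.12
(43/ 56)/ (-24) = -43/ 1344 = -0.03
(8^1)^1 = 8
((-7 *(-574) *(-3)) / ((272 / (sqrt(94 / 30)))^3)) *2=-0.01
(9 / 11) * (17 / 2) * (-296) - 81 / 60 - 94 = -473857 / 220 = -2153.90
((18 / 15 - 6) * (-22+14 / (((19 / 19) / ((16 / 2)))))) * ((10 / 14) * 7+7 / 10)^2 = -350892 / 25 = -14035.68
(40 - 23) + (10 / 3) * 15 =67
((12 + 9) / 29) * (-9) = -189 / 29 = -6.52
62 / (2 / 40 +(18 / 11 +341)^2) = 150040 / 284107341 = 0.00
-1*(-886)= 886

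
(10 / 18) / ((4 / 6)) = 5 / 6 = 0.83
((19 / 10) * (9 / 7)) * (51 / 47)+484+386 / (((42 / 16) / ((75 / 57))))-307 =69973907 / 187530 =373.13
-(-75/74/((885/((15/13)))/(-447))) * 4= -67050/28379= -2.36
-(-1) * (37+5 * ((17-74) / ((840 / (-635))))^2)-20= 29166157 / 3136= 9300.43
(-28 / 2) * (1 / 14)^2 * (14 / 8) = -1 / 8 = -0.12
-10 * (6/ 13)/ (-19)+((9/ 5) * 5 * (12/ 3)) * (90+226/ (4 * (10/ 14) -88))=3144.69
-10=-10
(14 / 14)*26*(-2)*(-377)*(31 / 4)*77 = 11698687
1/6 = 0.17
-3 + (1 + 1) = -1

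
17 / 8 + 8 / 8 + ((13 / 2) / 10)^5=10371293 / 3200000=3.24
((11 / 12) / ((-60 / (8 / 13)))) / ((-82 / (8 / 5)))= 22 / 119925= 0.00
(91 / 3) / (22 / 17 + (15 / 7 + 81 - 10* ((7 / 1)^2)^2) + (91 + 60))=-10829 / 8487519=-0.00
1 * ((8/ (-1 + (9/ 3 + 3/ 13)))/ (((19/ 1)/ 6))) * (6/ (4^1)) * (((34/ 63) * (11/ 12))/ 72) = 2431/ 208278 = 0.01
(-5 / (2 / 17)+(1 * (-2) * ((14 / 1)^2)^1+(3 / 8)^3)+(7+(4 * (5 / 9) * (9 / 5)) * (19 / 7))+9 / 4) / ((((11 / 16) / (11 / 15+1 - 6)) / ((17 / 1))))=10097966 / 231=43714.14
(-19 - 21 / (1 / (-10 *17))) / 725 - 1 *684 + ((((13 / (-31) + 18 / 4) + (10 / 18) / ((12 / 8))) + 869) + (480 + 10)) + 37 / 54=138565279 / 202275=685.03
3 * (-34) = -102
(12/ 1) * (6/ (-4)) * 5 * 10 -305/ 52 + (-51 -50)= -52357/ 52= -1006.87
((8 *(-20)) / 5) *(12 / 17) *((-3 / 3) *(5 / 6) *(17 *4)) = 1280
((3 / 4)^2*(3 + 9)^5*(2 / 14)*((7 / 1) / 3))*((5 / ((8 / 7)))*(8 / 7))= 233280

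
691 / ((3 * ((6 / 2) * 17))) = 4.52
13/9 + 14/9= 3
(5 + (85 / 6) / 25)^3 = 4657463 / 27000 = 172.50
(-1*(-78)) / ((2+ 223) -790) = -78 / 565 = -0.14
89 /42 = 2.12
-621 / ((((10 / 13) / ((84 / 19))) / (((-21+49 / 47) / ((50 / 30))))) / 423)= 8587185516 / 475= 18078285.30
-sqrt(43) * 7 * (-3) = 21 * sqrt(43) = 137.71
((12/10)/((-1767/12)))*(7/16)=-21/5890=-0.00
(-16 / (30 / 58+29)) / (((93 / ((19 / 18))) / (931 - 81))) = -468350 / 89559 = -5.23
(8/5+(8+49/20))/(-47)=-241/940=-0.26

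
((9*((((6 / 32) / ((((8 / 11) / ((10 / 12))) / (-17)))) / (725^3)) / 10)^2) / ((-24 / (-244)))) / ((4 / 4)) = 0.00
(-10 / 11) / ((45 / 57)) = -38 / 33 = -1.15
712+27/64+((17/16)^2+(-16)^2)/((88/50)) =9670345/11264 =858.52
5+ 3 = 8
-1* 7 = -7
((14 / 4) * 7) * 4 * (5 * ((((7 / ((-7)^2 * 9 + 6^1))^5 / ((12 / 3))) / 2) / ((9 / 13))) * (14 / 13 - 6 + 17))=646481255 / 642451158252252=0.00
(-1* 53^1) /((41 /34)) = -43.95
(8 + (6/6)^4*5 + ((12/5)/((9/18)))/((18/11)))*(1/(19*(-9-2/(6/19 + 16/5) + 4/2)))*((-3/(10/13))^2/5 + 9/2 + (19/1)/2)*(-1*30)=340098673/6004000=56.65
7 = 7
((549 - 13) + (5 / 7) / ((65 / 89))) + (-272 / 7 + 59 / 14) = 91425 / 182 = 502.34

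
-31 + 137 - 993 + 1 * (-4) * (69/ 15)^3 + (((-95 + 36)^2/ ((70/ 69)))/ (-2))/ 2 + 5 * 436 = 320867/ 7000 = 45.84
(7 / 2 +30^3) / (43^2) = 54007 / 3698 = 14.60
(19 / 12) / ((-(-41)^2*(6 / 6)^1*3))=-0.00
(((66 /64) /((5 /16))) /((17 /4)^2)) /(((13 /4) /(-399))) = -421344 /18785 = -22.43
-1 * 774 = -774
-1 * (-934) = 934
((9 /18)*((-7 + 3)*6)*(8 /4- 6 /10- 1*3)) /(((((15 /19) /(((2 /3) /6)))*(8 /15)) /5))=76 /3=25.33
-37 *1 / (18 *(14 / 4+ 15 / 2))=-37 / 198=-0.19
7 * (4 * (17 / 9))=476 / 9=52.89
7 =7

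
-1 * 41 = -41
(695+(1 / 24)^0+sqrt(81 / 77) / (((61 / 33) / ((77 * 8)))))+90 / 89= 2376 * sqrt(77) / 61+62034 / 89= 1038.80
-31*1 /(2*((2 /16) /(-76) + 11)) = -9424 /6687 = -1.41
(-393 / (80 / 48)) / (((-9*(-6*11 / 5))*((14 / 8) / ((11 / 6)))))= -131 / 63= -2.08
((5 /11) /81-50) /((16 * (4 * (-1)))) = 44545 /57024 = 0.78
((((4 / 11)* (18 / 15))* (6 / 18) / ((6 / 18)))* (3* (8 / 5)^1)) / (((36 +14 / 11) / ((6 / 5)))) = 1728 / 25625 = 0.07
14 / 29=0.48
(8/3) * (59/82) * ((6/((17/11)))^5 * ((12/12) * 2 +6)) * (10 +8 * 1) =14186423420928/58214137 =243693.79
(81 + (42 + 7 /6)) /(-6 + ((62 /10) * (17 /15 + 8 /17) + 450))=316625 /1157558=0.27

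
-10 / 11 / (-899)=10 / 9889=0.00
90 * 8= 720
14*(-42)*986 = -579768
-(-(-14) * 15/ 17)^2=-44100/ 289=-152.60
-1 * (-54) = 54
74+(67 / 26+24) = 2615 / 26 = 100.58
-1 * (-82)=82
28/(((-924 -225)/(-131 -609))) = 20720/1149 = 18.03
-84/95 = -0.88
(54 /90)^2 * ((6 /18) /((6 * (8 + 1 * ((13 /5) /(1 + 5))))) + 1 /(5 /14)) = 1.01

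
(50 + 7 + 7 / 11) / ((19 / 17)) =10778 / 209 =51.57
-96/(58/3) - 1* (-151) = 4235/29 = 146.03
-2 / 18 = -1 / 9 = -0.11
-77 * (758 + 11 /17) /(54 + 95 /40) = -722232 /697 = -1036.20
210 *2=420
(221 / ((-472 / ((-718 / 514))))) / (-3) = -79339 / 363912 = -0.22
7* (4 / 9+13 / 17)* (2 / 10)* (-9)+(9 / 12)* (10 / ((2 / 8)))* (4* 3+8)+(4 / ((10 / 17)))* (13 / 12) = 301987 / 510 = 592.13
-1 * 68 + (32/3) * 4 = -25.33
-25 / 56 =-0.45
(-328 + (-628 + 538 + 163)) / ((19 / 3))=-765 / 19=-40.26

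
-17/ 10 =-1.70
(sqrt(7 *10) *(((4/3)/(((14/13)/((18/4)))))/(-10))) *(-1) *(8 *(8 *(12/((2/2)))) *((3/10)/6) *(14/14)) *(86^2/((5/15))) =83071872 *sqrt(70)/175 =3971595.12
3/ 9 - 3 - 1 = -11/ 3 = -3.67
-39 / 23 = -1.70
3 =3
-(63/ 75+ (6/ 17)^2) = -6969/ 7225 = -0.96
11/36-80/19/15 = 0.02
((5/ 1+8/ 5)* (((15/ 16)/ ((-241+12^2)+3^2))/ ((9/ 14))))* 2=-7/ 32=-0.22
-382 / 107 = -3.57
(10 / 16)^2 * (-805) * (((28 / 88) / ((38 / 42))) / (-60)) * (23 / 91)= 648025 / 1391104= 0.47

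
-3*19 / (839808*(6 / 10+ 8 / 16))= -95 / 1539648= -0.00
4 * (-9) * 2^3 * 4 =-1152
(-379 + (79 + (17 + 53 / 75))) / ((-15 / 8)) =169376 / 1125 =150.56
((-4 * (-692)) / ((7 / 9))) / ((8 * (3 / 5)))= 5190 / 7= 741.43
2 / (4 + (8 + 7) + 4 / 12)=3 / 29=0.10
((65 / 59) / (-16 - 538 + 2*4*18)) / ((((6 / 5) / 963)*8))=-20865 / 77408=-0.27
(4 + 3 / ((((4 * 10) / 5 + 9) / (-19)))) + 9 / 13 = 296 / 221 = 1.34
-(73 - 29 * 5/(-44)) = -3357/44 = -76.30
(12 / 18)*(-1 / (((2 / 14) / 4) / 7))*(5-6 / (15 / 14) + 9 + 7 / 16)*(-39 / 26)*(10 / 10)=34643 / 20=1732.15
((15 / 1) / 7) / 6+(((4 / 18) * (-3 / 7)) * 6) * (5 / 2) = -15 / 14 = -1.07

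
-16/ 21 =-0.76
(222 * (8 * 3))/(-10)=-2664/5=-532.80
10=10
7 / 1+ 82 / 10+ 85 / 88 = 7113 / 440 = 16.17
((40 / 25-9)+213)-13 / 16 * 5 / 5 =16383 / 80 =204.79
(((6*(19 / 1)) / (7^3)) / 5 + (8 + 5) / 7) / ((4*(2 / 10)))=3299 / 1372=2.40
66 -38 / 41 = 2668 / 41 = 65.07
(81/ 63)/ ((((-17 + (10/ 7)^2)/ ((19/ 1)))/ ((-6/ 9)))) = 798/ 733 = 1.09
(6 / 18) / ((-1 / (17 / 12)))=-17 / 36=-0.47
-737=-737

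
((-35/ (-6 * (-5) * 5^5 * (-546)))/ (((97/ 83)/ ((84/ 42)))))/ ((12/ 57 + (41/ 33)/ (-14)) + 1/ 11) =121429/ 22071440625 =0.00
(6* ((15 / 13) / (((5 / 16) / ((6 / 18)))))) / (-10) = -48 / 65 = -0.74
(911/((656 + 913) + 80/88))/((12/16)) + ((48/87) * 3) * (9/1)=23543060/1502403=15.67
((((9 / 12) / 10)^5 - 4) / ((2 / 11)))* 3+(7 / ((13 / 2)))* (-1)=-67.08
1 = 1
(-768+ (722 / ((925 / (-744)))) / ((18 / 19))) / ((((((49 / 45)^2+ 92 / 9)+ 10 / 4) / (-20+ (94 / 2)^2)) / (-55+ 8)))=10215763.43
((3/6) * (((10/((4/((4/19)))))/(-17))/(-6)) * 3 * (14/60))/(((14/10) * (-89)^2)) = 0.00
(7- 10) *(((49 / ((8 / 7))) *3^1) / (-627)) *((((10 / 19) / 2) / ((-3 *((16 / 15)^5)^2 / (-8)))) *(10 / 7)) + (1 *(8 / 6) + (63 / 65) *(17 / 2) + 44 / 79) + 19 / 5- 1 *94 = -536388419264654366351 / 6726070518140633088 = -79.75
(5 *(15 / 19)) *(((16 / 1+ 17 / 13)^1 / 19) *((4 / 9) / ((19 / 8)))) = 60000 / 89167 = 0.67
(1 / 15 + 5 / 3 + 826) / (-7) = -12416 / 105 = -118.25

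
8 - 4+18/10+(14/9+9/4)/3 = 3817/540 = 7.07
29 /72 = 0.40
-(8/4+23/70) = -163/70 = -2.33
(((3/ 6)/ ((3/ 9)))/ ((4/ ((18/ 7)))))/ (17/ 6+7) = 81/ 826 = 0.10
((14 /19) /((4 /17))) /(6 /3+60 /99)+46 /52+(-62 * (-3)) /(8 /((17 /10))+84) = 5153711 /1232036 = 4.18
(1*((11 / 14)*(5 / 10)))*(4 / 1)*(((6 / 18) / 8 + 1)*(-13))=-3575 / 168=-21.28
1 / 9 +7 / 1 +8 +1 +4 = 181 / 9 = 20.11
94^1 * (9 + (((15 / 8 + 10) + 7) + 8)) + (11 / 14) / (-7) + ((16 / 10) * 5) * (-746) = -508789 / 196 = -2595.86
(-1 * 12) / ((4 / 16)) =-48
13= 13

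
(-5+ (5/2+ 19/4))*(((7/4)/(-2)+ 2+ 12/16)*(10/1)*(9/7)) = 6075/112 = 54.24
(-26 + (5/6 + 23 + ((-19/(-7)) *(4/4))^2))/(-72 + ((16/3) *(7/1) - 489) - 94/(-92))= -35167/3534125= -0.01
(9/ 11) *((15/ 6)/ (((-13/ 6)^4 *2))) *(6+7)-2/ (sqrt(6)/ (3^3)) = 14580/ 24167-9 *sqrt(6) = -21.44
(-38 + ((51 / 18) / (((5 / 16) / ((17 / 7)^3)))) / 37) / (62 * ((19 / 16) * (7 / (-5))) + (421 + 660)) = -4040432 / 114561657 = -0.04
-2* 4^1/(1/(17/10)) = -68/5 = -13.60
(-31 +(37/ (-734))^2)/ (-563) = 16700067/ 303319628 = 0.06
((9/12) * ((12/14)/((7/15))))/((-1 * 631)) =-135/61838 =-0.00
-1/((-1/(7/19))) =7/19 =0.37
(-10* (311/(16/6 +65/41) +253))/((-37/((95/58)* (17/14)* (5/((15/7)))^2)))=4820791150/5050611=954.50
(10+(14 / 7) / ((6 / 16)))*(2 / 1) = 92 / 3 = 30.67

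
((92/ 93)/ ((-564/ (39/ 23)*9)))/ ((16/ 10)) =-65/ 314712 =-0.00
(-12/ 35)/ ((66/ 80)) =-32/ 77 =-0.42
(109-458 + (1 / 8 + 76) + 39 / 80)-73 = -27631 / 80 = -345.39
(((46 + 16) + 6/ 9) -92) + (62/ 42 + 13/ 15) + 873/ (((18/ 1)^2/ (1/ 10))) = -67337/ 2520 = -26.72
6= 6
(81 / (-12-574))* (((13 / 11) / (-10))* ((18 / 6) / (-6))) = -1053 / 128920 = -0.01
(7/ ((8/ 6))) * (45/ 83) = 945/ 332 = 2.85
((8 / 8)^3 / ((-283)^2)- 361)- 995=-108600683 / 80089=-1356.00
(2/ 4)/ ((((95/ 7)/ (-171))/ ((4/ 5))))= -126/ 25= -5.04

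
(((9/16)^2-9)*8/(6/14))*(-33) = 5349.09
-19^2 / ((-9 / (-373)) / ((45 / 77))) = -673265 / 77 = -8743.70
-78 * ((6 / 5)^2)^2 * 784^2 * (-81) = 5032882003968 / 625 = 8052611206.35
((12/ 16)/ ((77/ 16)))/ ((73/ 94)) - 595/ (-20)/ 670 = 3691939/ 15064280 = 0.25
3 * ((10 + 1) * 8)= 264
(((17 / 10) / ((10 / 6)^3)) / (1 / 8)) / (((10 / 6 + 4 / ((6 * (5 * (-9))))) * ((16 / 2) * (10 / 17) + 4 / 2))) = 140454 / 529625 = 0.27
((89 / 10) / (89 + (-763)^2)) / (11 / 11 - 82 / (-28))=623 / 160120950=0.00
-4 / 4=-1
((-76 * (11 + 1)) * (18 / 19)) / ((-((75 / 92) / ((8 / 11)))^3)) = 12758024192 / 20796875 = 613.46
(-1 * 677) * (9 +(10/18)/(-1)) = -51452/9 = -5716.89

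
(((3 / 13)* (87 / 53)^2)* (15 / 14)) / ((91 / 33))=11239965 / 46522658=0.24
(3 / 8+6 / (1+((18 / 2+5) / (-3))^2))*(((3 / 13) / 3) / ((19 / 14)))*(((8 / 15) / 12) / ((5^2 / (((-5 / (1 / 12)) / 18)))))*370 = -180782 / 2278575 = -0.08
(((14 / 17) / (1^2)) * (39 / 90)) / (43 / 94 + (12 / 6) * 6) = 8554 / 298605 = 0.03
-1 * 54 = -54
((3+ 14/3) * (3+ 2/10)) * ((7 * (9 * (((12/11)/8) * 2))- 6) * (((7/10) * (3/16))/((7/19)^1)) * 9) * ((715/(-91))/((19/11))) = -280071/70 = -4001.01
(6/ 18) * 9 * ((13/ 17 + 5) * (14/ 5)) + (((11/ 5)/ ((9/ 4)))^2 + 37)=2973617/ 34425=86.38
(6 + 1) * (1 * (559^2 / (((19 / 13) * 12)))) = 28435771 / 228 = 124718.29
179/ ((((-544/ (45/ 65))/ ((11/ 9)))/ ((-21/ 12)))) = 13783/ 28288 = 0.49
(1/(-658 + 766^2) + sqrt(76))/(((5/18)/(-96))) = -3456 * sqrt(19)/5-96/162805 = -3012.87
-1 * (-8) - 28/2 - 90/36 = -17/2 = -8.50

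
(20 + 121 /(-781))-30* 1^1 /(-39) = 20.61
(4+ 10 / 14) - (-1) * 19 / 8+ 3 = 565 / 56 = 10.09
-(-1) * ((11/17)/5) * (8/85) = 88/7225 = 0.01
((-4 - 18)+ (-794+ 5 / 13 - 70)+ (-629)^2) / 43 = 5131820 / 559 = 9180.36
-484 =-484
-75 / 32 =-2.34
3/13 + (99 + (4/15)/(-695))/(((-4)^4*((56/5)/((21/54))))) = 244001243/999198720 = 0.24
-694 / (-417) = 694 / 417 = 1.66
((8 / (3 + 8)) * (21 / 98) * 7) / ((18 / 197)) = 394 / 33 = 11.94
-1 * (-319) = 319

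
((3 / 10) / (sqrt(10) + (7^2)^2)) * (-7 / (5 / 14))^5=-10851569165584 / 30024953125 + 4519603984 * sqrt(10) / 30024953125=-360.94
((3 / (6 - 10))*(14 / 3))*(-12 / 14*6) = 18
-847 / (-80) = 847 / 80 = 10.59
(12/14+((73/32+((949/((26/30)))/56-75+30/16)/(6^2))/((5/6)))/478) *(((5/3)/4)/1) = 229973/642432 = 0.36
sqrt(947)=30.77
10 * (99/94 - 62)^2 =164107205/4418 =37145.13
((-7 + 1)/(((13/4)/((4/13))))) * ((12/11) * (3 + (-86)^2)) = -8523648/1859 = -4585.07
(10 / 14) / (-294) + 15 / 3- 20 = -15.00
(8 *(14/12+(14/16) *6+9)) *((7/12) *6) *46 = 59570/3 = 19856.67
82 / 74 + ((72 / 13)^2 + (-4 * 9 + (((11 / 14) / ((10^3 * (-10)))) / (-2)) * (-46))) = -3693522009 / 875420000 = -4.22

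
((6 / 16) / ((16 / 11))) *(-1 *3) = -99 / 128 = -0.77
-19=-19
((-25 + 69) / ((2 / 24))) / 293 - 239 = -69499 / 293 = -237.20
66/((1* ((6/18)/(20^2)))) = 79200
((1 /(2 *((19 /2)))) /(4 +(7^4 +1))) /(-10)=-1 /457140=-0.00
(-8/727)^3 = -512/384240583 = -0.00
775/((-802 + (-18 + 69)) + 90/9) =-775/741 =-1.05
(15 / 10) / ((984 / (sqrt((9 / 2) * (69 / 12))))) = 3 * sqrt(46) / 2624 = 0.01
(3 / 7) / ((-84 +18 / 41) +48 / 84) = -123 / 23818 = -0.01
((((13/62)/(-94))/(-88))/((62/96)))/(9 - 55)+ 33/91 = 1508393583/4159519364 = 0.36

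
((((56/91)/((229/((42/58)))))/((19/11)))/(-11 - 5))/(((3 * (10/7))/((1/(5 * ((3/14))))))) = -3773/246049050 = -0.00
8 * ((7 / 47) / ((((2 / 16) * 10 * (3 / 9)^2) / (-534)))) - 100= -1100044 / 235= -4681.04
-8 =-8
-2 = -2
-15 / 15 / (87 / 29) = -1 / 3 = -0.33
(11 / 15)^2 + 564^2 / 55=14315651 / 2475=5784.10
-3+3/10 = -27/10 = -2.70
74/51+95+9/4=20135/204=98.70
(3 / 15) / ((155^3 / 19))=19 / 18619375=0.00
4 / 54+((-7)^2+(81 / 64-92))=-41.66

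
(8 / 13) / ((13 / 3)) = 24 / 169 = 0.14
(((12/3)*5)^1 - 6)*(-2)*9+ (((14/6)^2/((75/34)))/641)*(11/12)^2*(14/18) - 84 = -336.00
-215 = -215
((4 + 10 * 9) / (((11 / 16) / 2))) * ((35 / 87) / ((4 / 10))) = 275.03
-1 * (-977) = 977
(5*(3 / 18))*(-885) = -1475 / 2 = -737.50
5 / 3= 1.67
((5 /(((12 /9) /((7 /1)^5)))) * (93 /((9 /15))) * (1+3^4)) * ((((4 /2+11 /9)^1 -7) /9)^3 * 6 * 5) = -104950017361000 /59049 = -1777337759.50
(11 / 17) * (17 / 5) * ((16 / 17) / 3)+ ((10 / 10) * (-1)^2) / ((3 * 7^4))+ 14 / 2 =1569482 / 204085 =7.69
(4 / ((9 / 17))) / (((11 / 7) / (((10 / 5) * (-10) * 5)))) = -47600 / 99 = -480.81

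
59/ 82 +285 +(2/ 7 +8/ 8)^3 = 8095925/ 28126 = 287.84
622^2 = 386884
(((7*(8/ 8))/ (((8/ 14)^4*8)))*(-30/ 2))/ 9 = -84035/ 6144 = -13.68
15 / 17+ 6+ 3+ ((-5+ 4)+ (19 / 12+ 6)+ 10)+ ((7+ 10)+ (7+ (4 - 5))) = 10091 / 204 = 49.47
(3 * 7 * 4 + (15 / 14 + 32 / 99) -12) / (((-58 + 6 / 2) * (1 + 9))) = -0.13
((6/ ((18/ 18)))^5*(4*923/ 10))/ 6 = 2392416/ 5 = 478483.20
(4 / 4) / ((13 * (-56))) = -1 / 728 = -0.00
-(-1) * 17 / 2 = 8.50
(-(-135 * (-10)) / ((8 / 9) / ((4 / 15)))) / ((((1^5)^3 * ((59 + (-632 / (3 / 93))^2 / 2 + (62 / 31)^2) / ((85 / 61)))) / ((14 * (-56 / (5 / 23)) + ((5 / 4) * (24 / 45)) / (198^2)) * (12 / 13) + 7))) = 35977442023 / 3683123185027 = 0.01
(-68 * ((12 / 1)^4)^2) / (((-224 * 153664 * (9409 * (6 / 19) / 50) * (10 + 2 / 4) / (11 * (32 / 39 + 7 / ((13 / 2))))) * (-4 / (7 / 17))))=-2.93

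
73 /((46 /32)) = 50.78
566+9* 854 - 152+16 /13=105316 /13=8101.23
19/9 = 2.11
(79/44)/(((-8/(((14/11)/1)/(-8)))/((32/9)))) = 553/4356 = 0.13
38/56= 19/28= 0.68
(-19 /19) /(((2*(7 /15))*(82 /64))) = -240 /287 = -0.84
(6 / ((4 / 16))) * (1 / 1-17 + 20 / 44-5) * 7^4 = -13023024 / 11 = -1183911.27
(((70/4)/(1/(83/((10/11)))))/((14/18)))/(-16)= -8217/64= -128.39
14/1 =14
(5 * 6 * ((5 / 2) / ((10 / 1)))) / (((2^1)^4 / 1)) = 0.47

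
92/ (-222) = -46/ 111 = -0.41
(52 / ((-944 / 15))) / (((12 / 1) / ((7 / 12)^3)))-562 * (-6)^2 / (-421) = 32993699629 / 686748672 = 48.04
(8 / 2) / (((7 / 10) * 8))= 5 / 7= 0.71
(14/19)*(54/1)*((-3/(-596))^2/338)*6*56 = 71442/71287411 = 0.00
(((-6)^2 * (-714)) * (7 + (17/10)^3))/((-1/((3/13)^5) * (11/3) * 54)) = 93951333/92823250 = 1.01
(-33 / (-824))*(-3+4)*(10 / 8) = 165 / 3296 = 0.05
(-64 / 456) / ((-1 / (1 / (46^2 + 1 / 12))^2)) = 384 / 12251284531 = 0.00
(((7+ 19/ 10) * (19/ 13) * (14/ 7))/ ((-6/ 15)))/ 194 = -0.34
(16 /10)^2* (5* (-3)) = -192 /5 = -38.40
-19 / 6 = -3.17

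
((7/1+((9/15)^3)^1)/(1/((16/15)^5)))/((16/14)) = 827588608/94921875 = 8.72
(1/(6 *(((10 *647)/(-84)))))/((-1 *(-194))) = -7/627590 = -0.00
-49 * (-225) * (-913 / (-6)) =1677637.50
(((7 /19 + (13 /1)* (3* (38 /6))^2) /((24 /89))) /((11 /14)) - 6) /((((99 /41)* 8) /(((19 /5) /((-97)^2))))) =1138577257 /2459136240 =0.46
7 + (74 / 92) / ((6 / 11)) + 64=20003 / 276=72.47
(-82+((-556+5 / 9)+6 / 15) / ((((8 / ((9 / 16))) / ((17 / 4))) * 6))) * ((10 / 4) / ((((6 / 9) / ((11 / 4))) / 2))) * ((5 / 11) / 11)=-8420645 / 90112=-93.45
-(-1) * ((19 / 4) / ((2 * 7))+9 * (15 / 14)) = 559 / 56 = 9.98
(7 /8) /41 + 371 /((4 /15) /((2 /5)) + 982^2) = 1472563 /67778248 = 0.02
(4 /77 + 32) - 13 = 1467 /77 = 19.05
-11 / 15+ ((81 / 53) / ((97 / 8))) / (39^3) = -124242187 / 169421655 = -0.73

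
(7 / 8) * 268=469 / 2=234.50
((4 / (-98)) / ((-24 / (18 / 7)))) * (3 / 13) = 9 / 8918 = 0.00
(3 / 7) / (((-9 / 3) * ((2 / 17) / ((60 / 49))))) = -510 / 343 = -1.49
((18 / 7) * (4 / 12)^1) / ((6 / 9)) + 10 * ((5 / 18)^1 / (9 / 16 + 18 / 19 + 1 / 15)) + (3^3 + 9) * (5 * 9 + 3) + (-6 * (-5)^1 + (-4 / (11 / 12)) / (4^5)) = 26738217859 / 15183168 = 1761.04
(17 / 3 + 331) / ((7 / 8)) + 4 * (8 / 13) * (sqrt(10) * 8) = 447.03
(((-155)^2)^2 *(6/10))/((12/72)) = 2077922250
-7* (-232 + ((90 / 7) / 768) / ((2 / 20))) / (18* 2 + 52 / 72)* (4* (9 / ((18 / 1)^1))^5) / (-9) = -103861 / 169216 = -0.61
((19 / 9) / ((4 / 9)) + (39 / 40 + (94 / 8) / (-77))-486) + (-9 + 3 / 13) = -19587441 / 40040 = -489.20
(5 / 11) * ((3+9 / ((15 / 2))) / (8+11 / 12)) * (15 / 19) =3780 / 22363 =0.17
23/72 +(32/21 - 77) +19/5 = -179819/2520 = -71.36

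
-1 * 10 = -10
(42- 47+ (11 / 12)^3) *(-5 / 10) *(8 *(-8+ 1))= -51163 / 432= -118.43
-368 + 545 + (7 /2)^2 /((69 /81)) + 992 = 108871 /92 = 1183.38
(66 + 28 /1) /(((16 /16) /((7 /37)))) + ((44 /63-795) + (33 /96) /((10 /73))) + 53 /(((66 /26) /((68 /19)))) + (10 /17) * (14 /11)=-1851296818991 /2650253760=-698.54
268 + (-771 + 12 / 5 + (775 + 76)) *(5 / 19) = 5504 / 19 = 289.68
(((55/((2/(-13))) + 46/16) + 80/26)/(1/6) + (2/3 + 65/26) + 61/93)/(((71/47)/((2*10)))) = -27875.18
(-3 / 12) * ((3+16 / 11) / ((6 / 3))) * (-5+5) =0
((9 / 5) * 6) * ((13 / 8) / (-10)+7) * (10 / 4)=14769 / 80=184.61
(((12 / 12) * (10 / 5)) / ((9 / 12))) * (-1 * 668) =-5344 / 3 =-1781.33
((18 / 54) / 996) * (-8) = -2 / 747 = -0.00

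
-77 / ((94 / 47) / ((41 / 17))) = -3157 / 34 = -92.85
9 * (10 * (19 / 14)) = 855 / 7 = 122.14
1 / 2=0.50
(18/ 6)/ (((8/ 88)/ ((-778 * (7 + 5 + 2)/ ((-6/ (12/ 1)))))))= 718872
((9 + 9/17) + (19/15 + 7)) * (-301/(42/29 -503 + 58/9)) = 118836606/10983955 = 10.82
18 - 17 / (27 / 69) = -229 / 9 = -25.44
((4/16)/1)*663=165.75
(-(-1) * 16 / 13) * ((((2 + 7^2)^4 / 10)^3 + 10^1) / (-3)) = -619258688751242851202 / 4875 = -127027423333588277.17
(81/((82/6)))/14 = 243/574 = 0.42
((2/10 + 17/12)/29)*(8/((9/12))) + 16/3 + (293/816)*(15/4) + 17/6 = 14351473/1419840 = 10.11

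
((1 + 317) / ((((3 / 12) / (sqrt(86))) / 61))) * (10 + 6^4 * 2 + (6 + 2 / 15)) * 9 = 9106662672 * sqrt(86) / 5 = 16890343077.46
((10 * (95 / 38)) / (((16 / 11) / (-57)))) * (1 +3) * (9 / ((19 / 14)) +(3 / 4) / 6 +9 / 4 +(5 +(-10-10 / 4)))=-188925 / 32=-5903.91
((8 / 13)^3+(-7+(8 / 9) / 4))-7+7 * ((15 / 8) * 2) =1004885 / 79092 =12.71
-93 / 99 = -31 / 33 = -0.94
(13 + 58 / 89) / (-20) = -243 / 356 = -0.68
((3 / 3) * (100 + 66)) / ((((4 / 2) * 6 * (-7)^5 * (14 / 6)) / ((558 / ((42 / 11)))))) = -84909 / 1647086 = -0.05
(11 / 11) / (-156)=-1 / 156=-0.01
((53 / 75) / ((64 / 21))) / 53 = 7 / 1600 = 0.00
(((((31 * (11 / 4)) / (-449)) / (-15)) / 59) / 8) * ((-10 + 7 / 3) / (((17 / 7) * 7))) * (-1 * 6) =0.00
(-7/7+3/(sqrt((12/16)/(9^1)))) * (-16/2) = 8- 48 * sqrt(3) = -75.14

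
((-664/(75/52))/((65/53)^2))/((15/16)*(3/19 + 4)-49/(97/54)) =220001239552/16805075625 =13.09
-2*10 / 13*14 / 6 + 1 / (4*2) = -1081 / 312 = -3.46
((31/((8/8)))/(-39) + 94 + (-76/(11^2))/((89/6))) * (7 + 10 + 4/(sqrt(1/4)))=2329.07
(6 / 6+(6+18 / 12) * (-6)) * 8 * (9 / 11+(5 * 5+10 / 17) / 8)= -24036 / 17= -1413.88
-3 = -3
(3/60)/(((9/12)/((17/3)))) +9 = 422/45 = 9.38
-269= -269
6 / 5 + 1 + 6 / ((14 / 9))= 212 / 35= 6.06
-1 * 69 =-69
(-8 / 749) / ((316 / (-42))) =12 / 8453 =0.00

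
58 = 58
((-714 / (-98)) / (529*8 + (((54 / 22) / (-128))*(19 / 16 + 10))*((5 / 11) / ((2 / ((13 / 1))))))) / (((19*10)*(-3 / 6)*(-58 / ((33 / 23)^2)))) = 0.00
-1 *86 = -86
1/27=0.04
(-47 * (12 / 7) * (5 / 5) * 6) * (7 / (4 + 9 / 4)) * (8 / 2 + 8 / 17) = -1028736 / 425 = -2420.56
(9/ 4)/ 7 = 9/ 28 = 0.32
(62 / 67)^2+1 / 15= 62149 / 67335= 0.92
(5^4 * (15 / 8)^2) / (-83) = -140625 / 5312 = -26.47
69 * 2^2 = 276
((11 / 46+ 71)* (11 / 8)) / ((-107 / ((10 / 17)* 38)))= -20.46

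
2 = 2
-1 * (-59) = 59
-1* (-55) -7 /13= 708 /13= 54.46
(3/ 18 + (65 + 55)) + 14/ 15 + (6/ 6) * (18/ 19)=23189/ 190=122.05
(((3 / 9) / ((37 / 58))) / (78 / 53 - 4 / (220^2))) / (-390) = -128260 / 140878647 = -0.00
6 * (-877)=-5262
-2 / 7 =-0.29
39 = 39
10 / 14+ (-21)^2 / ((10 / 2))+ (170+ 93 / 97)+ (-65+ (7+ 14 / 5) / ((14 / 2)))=666347 / 3395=196.27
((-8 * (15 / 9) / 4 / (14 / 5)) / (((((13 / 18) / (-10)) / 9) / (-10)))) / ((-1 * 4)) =33750 / 91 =370.88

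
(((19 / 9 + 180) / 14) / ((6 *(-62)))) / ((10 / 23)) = -37697 / 468720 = -0.08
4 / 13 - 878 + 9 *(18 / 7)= -854.55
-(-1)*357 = 357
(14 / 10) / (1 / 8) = 56 / 5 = 11.20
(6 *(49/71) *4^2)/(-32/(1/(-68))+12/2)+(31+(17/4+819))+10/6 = 795630155/929532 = 855.95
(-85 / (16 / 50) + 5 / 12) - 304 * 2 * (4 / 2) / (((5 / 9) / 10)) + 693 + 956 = -492101 / 24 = -20504.21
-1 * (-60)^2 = -3600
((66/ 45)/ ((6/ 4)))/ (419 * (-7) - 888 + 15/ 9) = -0.00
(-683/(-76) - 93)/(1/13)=-1092.17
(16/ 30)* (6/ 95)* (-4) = -64/ 475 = -0.13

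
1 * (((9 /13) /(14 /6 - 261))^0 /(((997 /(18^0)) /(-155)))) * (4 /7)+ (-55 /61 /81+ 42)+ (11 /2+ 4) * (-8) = -1175877391 /34483239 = -34.10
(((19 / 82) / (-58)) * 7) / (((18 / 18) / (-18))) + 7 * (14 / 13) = 248605 / 30914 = 8.04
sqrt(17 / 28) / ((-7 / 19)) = -19 *sqrt(119) / 98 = -2.11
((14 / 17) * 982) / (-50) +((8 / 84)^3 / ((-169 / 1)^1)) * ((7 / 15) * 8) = -16.17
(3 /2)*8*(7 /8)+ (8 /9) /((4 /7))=217 /18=12.06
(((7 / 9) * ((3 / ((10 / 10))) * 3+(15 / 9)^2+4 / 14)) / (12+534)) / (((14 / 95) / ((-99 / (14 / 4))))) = -397100 / 120393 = -3.30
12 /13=0.92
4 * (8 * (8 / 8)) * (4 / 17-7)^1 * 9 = -33120 / 17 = -1948.24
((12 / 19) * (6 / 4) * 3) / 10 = 27 / 95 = 0.28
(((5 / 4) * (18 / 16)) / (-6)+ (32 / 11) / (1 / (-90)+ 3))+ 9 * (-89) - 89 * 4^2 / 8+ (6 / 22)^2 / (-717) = -487046406949 / 497869504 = -978.26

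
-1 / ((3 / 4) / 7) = -28 / 3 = -9.33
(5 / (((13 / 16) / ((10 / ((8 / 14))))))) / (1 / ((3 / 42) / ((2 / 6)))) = 300 / 13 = 23.08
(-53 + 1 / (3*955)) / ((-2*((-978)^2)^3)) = 37961 / 1253509874242749672480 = 0.00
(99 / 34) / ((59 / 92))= 4554 / 1003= 4.54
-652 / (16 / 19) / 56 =-3097 / 224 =-13.83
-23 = -23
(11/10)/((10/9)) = 99/100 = 0.99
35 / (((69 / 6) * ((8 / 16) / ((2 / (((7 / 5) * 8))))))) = 25 / 23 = 1.09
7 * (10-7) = 21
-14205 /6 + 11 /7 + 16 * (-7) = -2477.93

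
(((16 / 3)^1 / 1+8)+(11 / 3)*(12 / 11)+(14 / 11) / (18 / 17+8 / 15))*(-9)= -52059 / 319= -163.19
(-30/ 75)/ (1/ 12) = -24/ 5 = -4.80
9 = 9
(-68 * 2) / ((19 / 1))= -136 / 19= -7.16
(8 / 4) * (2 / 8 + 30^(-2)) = 113 / 225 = 0.50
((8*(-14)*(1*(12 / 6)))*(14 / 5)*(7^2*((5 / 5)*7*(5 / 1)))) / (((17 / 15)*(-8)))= 2016840 / 17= 118637.65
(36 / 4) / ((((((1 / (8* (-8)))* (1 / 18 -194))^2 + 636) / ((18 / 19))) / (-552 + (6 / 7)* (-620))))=-1630490591232 / 113877954925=-14.32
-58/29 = -2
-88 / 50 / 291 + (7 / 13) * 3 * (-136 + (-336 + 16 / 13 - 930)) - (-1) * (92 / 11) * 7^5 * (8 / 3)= 1679637712118 / 4508075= 372584.24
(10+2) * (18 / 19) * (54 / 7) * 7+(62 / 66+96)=445693 / 627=710.83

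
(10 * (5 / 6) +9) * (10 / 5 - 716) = -12376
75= 75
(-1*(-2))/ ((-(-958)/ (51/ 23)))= 51/ 11017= 0.00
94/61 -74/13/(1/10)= -43918/793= -55.38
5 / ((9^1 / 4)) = 20 / 9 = 2.22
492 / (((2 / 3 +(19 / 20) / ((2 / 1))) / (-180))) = -10627200 / 137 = -77570.80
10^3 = 1000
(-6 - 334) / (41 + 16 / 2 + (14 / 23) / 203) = -45356 / 6537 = -6.94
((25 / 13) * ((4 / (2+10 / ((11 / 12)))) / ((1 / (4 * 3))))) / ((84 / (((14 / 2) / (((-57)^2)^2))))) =550 / 9743188923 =0.00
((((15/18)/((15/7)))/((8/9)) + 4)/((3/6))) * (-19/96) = -1349/768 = -1.76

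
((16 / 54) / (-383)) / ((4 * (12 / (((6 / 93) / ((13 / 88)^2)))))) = -7744 / 162529497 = -0.00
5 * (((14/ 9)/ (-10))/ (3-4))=7/ 9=0.78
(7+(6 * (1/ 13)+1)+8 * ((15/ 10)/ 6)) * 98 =1025.23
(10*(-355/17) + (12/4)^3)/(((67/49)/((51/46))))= -454377/3082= -147.43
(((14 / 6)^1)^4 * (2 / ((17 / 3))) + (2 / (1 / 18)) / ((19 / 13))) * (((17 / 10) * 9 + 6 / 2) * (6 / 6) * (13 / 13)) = 1866905 / 2907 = 642.21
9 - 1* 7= 2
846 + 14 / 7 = 848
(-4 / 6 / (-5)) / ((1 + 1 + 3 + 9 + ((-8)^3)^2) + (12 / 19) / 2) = 0.00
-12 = -12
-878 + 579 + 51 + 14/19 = -4698/19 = -247.26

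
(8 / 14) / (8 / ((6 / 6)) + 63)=4 / 497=0.01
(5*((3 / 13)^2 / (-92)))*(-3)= 135 / 15548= 0.01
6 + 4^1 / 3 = 22 / 3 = 7.33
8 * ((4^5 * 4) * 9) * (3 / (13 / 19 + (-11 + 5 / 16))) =-268959744 / 3041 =-88444.51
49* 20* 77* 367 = 27693820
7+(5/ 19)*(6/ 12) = 271/ 38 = 7.13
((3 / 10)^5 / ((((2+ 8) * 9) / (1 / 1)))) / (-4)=-0.00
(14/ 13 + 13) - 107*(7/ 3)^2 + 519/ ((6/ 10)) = 34693/ 117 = 296.52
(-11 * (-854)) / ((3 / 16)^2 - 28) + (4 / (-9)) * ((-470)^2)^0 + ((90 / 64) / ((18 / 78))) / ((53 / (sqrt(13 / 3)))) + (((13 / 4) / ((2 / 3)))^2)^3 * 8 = 65 * sqrt(39) / 1696 + 226006017668575 / 2111275008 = 107047.41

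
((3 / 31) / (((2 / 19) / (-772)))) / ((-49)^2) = -22002 / 74431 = -0.30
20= 20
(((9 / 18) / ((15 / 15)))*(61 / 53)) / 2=61 / 212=0.29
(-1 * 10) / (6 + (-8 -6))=5 / 4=1.25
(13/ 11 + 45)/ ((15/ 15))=508/ 11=46.18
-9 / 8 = -1.12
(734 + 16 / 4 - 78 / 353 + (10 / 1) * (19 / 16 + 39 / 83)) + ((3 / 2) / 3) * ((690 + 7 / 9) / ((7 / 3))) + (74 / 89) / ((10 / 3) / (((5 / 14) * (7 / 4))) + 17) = 902.41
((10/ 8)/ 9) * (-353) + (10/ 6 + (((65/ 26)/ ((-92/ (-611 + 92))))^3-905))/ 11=76390831315/ 616720896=123.87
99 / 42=33 / 14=2.36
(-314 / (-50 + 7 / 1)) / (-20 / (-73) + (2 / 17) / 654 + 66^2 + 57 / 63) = 148660631 / 88703380803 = 0.00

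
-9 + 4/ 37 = -8.89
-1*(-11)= 11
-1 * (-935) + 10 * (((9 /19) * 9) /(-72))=71015 /76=934.41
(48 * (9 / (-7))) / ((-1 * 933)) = 144 / 2177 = 0.07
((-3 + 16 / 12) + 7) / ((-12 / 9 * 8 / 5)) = -5 / 2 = -2.50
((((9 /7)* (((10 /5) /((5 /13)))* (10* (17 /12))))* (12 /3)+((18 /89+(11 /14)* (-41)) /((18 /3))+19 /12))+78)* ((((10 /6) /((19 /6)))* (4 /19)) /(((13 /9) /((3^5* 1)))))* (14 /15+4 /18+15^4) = 1250174843613036 /2923739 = 427594543.70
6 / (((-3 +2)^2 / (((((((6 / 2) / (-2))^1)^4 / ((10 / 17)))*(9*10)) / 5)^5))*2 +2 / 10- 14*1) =-8770078954275361355790 / 20171181594800563118317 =-0.43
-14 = -14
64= 64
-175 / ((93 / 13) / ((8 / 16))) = -2275 / 186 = -12.23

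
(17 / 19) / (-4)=-17 / 76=-0.22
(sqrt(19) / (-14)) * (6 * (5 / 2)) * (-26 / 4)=195 * sqrt(19) / 28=30.36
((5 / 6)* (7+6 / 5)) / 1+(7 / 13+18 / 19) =12329 / 1482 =8.32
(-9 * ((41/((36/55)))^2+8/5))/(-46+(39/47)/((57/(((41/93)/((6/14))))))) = 704130752719/916562480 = 768.23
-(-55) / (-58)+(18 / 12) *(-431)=-18776 / 29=-647.45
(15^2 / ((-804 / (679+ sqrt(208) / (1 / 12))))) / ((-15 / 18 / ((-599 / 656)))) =-18302445 / 87904-80865* sqrt(13) / 5494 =-261.28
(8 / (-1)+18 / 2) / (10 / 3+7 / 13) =39 / 151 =0.26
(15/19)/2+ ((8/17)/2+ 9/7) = 8663/4522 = 1.92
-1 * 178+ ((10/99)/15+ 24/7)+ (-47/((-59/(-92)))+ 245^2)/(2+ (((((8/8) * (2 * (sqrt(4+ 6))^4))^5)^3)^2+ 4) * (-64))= -490480225774906026666666666666666666666666666666666666666666666666670930818683/2809733245304832000000000000000000000000000000000000000000000000000010385298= -174.56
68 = 68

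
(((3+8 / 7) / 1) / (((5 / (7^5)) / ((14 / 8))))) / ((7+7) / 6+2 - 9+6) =1462209 / 80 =18277.61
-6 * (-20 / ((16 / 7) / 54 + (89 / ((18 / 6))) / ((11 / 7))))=6.34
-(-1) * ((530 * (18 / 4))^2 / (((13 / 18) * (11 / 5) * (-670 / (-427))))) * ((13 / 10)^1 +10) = 25781890.20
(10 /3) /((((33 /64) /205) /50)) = 6560000 /99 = 66262.63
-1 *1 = -1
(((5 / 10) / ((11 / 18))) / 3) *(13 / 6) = 13 / 22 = 0.59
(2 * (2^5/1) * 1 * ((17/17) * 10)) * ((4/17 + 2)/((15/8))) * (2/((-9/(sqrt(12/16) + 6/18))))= -38912 * sqrt(3)/459-77824/1377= -203.35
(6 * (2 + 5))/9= 14/3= 4.67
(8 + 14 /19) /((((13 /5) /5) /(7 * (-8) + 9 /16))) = -1840525 /1976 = -931.44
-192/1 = -192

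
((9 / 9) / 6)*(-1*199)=-199 / 6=-33.17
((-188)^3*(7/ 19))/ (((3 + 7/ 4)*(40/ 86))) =-2000046272/ 1805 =-1108058.88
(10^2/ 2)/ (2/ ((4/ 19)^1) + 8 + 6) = 100/ 47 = 2.13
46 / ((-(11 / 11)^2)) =-46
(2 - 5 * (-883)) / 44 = 4417 / 44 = 100.39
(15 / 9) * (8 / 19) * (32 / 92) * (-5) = -1600 / 1311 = -1.22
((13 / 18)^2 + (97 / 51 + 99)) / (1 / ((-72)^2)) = 8938256 / 17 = 525779.76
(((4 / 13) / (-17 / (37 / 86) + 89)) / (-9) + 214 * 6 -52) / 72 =65981879 / 3856086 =17.11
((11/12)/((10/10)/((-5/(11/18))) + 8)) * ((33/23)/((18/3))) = 1815/65228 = 0.03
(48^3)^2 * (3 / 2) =18345885696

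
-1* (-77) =77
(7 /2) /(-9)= -7 /18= -0.39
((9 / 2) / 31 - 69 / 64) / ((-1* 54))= 617 / 35712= 0.02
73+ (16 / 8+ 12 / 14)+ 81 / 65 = 35082 / 455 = 77.10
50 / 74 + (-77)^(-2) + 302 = 66398908 / 219373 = 302.68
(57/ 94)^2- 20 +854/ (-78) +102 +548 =213454259/ 344604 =619.42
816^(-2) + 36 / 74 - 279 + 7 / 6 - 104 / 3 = -7686974555 / 24636672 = -312.01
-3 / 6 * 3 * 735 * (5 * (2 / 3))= -3675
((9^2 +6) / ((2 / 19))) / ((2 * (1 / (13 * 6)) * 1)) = 64467 / 2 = 32233.50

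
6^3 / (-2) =-108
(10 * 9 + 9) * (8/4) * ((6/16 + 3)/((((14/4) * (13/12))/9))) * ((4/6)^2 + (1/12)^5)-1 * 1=4685647/6656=703.97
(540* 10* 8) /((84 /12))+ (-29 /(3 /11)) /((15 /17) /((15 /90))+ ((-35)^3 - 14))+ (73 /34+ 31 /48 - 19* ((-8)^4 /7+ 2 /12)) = -6866255699315 /1388059792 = -4946.66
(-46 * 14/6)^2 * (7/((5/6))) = 1451576/15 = 96771.73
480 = 480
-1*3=-3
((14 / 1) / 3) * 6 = 28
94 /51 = 1.84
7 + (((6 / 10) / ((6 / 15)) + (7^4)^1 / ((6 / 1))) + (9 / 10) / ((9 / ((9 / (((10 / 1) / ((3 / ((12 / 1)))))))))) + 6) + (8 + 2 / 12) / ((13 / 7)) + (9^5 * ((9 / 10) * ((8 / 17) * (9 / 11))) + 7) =60934432957 / 2917200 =20887.99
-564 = -564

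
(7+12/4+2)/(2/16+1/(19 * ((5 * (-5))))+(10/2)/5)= 10.69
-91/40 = -2.28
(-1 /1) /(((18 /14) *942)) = -7 /8478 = -0.00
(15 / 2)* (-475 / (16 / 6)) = -21375 / 16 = -1335.94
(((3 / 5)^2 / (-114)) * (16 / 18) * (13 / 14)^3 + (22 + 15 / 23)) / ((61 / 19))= 509253019 / 72184350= 7.05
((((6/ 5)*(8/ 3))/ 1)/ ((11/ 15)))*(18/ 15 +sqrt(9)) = 1008/ 55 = 18.33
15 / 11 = 1.36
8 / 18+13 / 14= 173 / 126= 1.37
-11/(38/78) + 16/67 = -28439/1273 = -22.34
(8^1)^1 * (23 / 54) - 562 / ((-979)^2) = 88161398 / 25877907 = 3.41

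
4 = 4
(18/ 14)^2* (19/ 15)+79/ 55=9514/ 2695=3.53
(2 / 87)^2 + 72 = 544972 / 7569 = 72.00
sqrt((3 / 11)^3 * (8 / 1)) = 6 * sqrt(66) / 121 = 0.40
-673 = -673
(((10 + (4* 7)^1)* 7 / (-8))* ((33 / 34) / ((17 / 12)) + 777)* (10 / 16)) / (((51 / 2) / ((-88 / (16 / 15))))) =8220267825 / 157216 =52286.46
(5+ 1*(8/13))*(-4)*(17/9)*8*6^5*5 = -171555840/13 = -13196603.08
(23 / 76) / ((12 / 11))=253 / 912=0.28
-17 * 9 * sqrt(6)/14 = -153 * sqrt(6)/14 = -26.77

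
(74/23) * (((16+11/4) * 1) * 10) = 13875/23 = 603.26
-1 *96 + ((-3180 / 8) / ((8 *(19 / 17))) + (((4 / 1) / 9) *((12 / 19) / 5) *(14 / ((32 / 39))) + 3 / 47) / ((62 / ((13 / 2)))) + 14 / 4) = -303073751 / 2214640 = -136.85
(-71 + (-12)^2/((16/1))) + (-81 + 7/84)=-1715/12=-142.92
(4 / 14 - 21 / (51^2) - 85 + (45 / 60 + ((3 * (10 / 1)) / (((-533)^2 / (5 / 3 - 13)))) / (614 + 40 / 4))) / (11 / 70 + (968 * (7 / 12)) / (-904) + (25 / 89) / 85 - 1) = 378573072762136360 / 6600987752143759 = 57.35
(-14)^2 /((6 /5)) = 490 /3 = 163.33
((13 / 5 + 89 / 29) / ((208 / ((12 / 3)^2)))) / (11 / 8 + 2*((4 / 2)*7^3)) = 6576 / 20710495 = 0.00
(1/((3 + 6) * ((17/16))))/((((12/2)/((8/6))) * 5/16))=512/6885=0.07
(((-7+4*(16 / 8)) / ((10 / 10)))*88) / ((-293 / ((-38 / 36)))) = 836 / 2637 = 0.32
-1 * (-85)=85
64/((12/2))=32/3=10.67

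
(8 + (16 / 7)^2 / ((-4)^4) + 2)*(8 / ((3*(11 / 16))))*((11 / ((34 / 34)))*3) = 62848 / 49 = 1282.61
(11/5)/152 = 11/760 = 0.01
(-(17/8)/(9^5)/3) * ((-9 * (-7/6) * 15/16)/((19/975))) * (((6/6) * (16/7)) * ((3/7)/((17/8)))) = -1625/581742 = -0.00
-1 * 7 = -7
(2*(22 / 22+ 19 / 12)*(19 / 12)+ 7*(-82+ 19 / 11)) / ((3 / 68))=-7455401 / 594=-12551.18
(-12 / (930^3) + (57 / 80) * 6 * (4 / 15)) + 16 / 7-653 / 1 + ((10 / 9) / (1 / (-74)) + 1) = -730.80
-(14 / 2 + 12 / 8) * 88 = -748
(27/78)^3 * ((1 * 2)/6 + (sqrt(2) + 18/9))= 729 * sqrt(2)/17576 + 1701/17576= 0.16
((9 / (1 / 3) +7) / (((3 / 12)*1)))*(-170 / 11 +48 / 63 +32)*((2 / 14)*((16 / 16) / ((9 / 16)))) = 8699648 / 14553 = 597.79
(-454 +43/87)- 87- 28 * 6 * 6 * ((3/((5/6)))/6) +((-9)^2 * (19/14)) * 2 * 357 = 33644507/435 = 77343.69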